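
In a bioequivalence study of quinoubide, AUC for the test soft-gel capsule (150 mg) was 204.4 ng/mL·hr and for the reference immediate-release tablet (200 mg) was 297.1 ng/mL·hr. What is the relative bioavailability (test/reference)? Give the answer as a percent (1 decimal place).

F_rel = 91.7%

F_rel = (AUC_test/D_test) / (AUC_ref/D_ref)
      = (204.4/150) / (297.1/200)
      = 1.36267 / 1.4855 = 0.9173 = 91.73%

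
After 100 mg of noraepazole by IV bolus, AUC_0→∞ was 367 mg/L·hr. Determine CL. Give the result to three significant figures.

CL = 0.272 L/hr

CL = Dose_iv / AUC_0→∞
   = 100 / 367 = 0.27248 L/hr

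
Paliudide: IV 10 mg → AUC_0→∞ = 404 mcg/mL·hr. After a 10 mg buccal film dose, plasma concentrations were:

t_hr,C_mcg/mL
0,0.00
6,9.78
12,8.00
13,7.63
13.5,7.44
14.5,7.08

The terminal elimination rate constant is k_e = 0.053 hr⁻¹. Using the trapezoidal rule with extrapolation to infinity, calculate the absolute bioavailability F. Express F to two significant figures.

F = 0.58

Trapezoidal AUC_0→14.5 (buccal film):
  [0→6]: (0.00+9.78)/2 × 6 = 29.34
  [6→12]: (9.78+8.00)/2 × 6 = 53.34
  [12→13]: (8.00+7.63)/2 × 1 = 7.815
  [13→13.5]: (7.63+7.44)/2 × 0.5 = 3.7675
  [13.5→14.5]: (7.44+7.08)/2 × 1 = 7.26
  Sum = 101.5225 mcg/mL·hr
Tail: C_last/k_e = 7.08/0.053 = 133.585
AUC_0→∞ (buccal film) = 101.5225 + 133.585 = 235.1075 mcg/mL·hr
F = (AUC_ev/D_ev)/(AUC_iv/D_iv) = (235.1075/10)/(404/10) = 23.51075/40.4 = 0.5819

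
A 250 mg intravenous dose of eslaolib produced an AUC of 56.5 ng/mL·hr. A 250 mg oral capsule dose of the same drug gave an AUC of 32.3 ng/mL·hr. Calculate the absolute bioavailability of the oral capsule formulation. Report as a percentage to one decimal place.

F = (AUC_ev / D_ev) / (AUC_iv / D_iv)
  = (32.3/250) / (56.5/250)
  = 0.1292 / 0.226 = 0.5717
  = 57.17%

F = 57.2%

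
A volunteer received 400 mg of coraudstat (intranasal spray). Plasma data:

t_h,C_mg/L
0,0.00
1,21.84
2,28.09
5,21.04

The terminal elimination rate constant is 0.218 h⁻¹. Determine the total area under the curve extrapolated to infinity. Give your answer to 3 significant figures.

AUC = 206 mg/L·h

Trapezoidal AUC_0→5:
  [0→1]: (0.00+21.84)/2 × 1 = 10.92
  [1→2]: (21.84+28.09)/2 × 1 = 24.965
  [2→5]: (28.09+21.04)/2 × 3 = 73.695
  Sum = 109.58 mg/L·h
Extrapolated tail: C_last / k_e = 21.04 / 0.218 = 96.514
AUC_0→∞ = 109.58 + 96.514 = 206.094 mg/L·h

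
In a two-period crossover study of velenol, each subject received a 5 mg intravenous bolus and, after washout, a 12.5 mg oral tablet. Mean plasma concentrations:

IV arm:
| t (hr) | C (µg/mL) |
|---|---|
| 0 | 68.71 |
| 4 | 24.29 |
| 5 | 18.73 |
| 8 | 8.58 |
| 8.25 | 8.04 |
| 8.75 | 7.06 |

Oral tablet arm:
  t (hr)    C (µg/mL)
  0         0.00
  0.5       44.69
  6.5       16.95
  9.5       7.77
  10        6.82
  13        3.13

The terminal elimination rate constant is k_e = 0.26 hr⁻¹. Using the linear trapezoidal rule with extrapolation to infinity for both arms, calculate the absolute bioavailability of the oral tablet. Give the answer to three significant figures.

Trapezoidal AUC_0→8.75 (IV):
  [0→4]: (68.71+24.29)/2 × 4 = 186.0
  [4→5]: (24.29+18.73)/2 × 1 = 21.51
  [5→8]: (18.73+8.58)/2 × 3 = 40.965
  [8→8.25]: (8.58+8.04)/2 × 0.25 = 2.0775
  [8.25→8.75]: (8.04+7.06)/2 × 0.5 = 3.775
  Sum = 254.3275 µg/mL·hr
IV tail: 7.06/0.26 = 27.154; AUC_iv,0→∞ = 254.3275 + 27.154 = 281.4815 µg/mL·hr
Trapezoidal AUC_0→13 (oral tablet):
  [0→0.5]: (0.00+44.69)/2 × 0.5 = 11.1725
  [0.5→6.5]: (44.69+16.95)/2 × 6 = 184.92
  [6.5→9.5]: (16.95+7.77)/2 × 3 = 37.08
  [9.5→10]: (7.77+6.82)/2 × 0.5 = 3.6475
  [10→13]: (6.82+3.13)/2 × 3 = 14.925
  Sum = 251.745 µg/mL·hr
oral tablet tail: 3.13/0.26 = 12.038; AUC_ev,0→∞ = 251.745 + 12.038 = 263.783 µg/mL·hr
F = (AUC_ev/D_ev)/(AUC_iv/D_iv) = (263.783/12.5)/(281.4815/5) = 21.10264/56.2963 = 0.3748

F = 0.375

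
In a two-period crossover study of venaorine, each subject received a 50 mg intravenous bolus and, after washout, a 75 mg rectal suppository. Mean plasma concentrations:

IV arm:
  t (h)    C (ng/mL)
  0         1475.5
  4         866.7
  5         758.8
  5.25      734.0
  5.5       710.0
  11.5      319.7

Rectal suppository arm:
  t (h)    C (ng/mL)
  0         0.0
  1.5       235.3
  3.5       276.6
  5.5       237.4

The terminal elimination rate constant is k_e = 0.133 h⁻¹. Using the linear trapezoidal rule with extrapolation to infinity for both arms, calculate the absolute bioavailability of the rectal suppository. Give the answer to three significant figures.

F = 0.175

Trapezoidal AUC_0→11.5 (IV):
  [0→4]: (1475.5+866.7)/2 × 4 = 4684.4
  [4→5]: (866.7+758.8)/2 × 1 = 812.75
  [5→5.25]: (758.8+734.0)/2 × 0.25 = 186.6
  [5.25→5.5]: (734.0+710.0)/2 × 0.25 = 180.5
  [5.5→11.5]: (710.0+319.7)/2 × 6 = 3089.1
  Sum = 8953.35 ng/mL·h
IV tail: 319.7/0.133 = 2403.759; AUC_iv,0→∞ = 8953.35 + 2403.759 = 11357.109 ng/mL·h
Trapezoidal AUC_0→5.5 (rectal suppository):
  [0→1.5]: (0.0+235.3)/2 × 1.5 = 176.475
  [1.5→3.5]: (235.3+276.6)/2 × 2 = 511.9
  [3.5→5.5]: (276.6+237.4)/2 × 2 = 514.0
  Sum = 1202.375 ng/mL·h
rectal suppository tail: 237.4/0.133 = 1784.962; AUC_ev,0→∞ = 1202.375 + 1784.962 = 2987.337 ng/mL·h
F = (AUC_ev/D_ev)/(AUC_iv/D_iv) = (2987.337/75)/(11357.109/50) = 39.83116/227.14218 = 0.1754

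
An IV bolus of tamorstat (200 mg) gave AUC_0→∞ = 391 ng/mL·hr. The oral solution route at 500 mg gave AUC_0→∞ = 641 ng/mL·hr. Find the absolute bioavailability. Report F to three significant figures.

F = (AUC_ev / D_ev) / (AUC_iv / D_iv)
  = (641/500) / (391/200)
  = 1.282 / 1.955 = 0.6558

F = 0.656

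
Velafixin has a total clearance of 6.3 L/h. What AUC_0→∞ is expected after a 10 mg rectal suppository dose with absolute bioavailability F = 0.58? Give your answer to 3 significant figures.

AUC = 0.921 mg/L·h

AUC_0→∞ = F × Dose / CL
        = 0.58 × 10 / 6.3 = 0.920635 mg/L·h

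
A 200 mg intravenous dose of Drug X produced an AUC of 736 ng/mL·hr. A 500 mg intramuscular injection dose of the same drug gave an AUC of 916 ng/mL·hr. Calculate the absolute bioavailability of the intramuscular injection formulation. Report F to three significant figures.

F = 0.498

F = (AUC_ev / D_ev) / (AUC_iv / D_iv)
  = (916/500) / (736/200)
  = 1.832 / 3.68 = 0.4978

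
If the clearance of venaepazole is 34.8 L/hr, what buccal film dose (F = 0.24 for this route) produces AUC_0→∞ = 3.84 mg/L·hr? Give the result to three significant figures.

Dose = CL × AUC_0→∞ / F
     = 34.8 × 3.84 / 0.24 = 556.8 mg

Dose = 557 mg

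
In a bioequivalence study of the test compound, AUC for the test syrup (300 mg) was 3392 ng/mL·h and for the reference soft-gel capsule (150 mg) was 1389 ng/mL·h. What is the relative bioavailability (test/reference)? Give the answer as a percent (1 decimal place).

F_rel = (AUC_test/D_test) / (AUC_ref/D_ref)
      = (3392/300) / (1389/150)
      = 11.3067 / 9.26 = 1.2210 = 122.10%

F_rel = 122.1%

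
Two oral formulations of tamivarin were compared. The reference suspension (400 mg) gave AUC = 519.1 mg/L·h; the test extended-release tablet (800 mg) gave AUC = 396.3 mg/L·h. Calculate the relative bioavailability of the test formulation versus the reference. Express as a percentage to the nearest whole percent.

F_rel = (AUC_test/D_test) / (AUC_ref/D_ref)
      = (396.3/800) / (519.1/400)
      = 0.495375 / 1.29775 = 0.3817 = 38.17%

F_rel = 38%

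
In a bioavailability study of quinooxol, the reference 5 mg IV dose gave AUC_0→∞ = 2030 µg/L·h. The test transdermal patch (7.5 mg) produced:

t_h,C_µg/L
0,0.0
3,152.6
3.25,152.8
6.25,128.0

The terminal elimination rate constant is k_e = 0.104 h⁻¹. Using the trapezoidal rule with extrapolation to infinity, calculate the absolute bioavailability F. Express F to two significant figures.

F = 0.63

Trapezoidal AUC_0→6.25 (transdermal patch):
  [0→3]: (0.0+152.6)/2 × 3 = 228.9
  [3→3.25]: (152.6+152.8)/2 × 0.25 = 38.175
  [3.25→6.25]: (152.8+128.0)/2 × 3 = 421.2
  Sum = 688.275 µg/L·h
Tail: C_last/k_e = 128.0/0.104 = 1230.769
AUC_0→∞ (transdermal patch) = 688.275 + 1230.769 = 1919.044 µg/L·h
F = (AUC_ev/D_ev)/(AUC_iv/D_iv) = (1919.044/7.5)/(2030/5) = 255.873/406 = 0.6302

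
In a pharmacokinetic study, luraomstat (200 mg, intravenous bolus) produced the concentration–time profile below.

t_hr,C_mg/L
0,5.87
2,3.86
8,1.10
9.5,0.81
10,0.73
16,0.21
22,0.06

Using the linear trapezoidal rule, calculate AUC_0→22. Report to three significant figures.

AUC = 30.1 mg/L·hr

Trapezoidal AUC_0→22:
  [0→2]: (5.87+3.86)/2 × 2 = 9.73
  [2→8]: (3.86+1.10)/2 × 6 = 14.88
  [8→9.5]: (1.10+0.81)/2 × 1.5 = 1.4325
  [9.5→10]: (0.81+0.73)/2 × 0.5 = 0.385
  [10→16]: (0.73+0.21)/2 × 6 = 2.82
  [16→22]: (0.21+0.06)/2 × 6 = 0.81
  Sum = 30.0575 mg/L·hr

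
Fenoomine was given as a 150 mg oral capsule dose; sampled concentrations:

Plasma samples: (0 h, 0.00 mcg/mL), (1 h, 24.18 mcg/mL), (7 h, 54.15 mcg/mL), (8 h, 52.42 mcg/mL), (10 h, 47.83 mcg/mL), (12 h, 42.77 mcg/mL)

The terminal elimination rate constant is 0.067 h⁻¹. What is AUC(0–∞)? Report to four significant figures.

AUC = 1130 mcg/mL·h

Trapezoidal AUC_0→12:
  [0→1]: (0.00+24.18)/2 × 1 = 12.09
  [1→7]: (24.18+54.15)/2 × 6 = 234.99
  [7→8]: (54.15+52.42)/2 × 1 = 53.285
  [8→10]: (52.42+47.83)/2 × 2 = 100.25
  [10→12]: (47.83+42.77)/2 × 2 = 90.6
  Sum = 491.215 mcg/mL·h
Extrapolated tail: C_last / k_e = 42.77 / 0.067 = 638.358
AUC_0→∞ = 491.215 + 638.358 = 1129.573 mcg/mL·h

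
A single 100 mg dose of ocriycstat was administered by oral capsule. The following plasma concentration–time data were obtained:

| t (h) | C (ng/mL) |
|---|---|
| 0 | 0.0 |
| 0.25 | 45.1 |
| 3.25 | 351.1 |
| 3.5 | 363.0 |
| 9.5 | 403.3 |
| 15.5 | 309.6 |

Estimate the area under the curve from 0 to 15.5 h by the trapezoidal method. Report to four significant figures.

AUC = 5127 ng/mL·h

Trapezoidal AUC_0→15.5:
  [0→0.25]: (0.0+45.1)/2 × 0.25 = 5.6375
  [0.25→3.25]: (45.1+351.1)/2 × 3 = 594.3
  [3.25→3.5]: (351.1+363.0)/2 × 0.25 = 89.2625
  [3.5→9.5]: (363.0+403.3)/2 × 6 = 2298.9
  [9.5→15.5]: (403.3+309.6)/2 × 6 = 2138.7
  Sum = 5126.8 ng/mL·h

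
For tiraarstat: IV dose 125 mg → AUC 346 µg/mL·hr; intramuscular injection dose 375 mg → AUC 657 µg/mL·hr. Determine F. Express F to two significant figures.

F = 0.63

F = (AUC_ev / D_ev) / (AUC_iv / D_iv)
  = (657/375) / (346/125)
  = 1.752 / 2.768 = 0.6329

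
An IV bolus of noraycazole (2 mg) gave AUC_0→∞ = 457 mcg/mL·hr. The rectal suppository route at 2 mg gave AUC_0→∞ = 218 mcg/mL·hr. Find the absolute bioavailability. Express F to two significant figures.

F = (AUC_ev / D_ev) / (AUC_iv / D_iv)
  = (218/2) / (457/2)
  = 109 / 228.5 = 0.4770

F = 0.48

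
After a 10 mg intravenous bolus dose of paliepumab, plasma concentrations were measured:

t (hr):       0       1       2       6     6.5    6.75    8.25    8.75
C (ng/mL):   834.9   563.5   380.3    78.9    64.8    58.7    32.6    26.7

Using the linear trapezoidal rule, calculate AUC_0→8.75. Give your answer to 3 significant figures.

Trapezoidal AUC_0→8.75:
  [0→1]: (834.9+563.5)/2 × 1 = 699.2
  [1→2]: (563.5+380.3)/2 × 1 = 471.9
  [2→6]: (380.3+78.9)/2 × 4 = 918.4
  [6→6.5]: (78.9+64.8)/2 × 0.5 = 35.925
  [6.5→6.75]: (64.8+58.7)/2 × 0.25 = 15.4375
  [6.75→8.25]: (58.7+32.6)/2 × 1.5 = 68.475
  [8.25→8.75]: (32.6+26.7)/2 × 0.5 = 14.825
  Sum = 2224.1625 ng/mL·hr

AUC = 2220 ng/mL·hr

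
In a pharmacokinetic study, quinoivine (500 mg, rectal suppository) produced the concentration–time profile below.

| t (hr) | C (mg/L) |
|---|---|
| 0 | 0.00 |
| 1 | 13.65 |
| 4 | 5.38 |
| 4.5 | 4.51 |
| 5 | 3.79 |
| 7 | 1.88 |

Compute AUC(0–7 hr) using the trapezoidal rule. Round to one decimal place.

AUC = 45.6 mg/L·hr

Trapezoidal AUC_0→7:
  [0→1]: (0.00+13.65)/2 × 1 = 6.825
  [1→4]: (13.65+5.38)/2 × 3 = 28.545
  [4→4.5]: (5.38+4.51)/2 × 0.5 = 2.4725
  [4.5→5]: (4.51+3.79)/2 × 0.5 = 2.075
  [5→7]: (3.79+1.88)/2 × 2 = 5.67
  Sum = 45.5875 mg/L·hr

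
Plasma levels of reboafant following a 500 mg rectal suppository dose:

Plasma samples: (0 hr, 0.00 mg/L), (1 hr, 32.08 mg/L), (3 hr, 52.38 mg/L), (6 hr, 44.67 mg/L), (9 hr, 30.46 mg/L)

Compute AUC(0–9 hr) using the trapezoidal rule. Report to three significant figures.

Trapezoidal AUC_0→9:
  [0→1]: (0.00+32.08)/2 × 1 = 16.04
  [1→3]: (32.08+52.38)/2 × 2 = 84.46
  [3→6]: (52.38+44.67)/2 × 3 = 145.575
  [6→9]: (44.67+30.46)/2 × 3 = 112.695
  Sum = 358.77 mg/L·hr

AUC = 359 mg/L·hr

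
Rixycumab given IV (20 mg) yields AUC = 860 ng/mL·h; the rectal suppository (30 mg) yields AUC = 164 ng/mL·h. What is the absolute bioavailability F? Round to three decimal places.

F = (AUC_ev / D_ev) / (AUC_iv / D_iv)
  = (164/30) / (860/20)
  = 5.46667 / 43 = 0.1271

F = 0.127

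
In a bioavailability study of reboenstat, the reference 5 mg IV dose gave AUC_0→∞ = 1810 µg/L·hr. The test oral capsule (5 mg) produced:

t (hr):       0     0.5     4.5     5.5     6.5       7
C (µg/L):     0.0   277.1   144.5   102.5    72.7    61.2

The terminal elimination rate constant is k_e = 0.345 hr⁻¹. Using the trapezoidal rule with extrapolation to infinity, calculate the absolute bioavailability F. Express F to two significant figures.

Trapezoidal AUC_0→7 (oral capsule):
  [0→0.5]: (0.0+277.1)/2 × 0.5 = 69.275
  [0.5→4.5]: (277.1+144.5)/2 × 4 = 843.2
  [4.5→5.5]: (144.5+102.5)/2 × 1 = 123.5
  [5.5→6.5]: (102.5+72.7)/2 × 1 = 87.6
  [6.5→7]: (72.7+61.2)/2 × 0.5 = 33.475
  Sum = 1157.05 µg/L·hr
Tail: C_last/k_e = 61.2/0.345 = 177.391
AUC_0→∞ (oral capsule) = 1157.05 + 177.391 = 1334.441 µg/L·hr
F = (AUC_ev/D_ev)/(AUC_iv/D_iv) = (1334.441/5)/(1810/5) = 266.8882/362 = 0.7373

F = 0.74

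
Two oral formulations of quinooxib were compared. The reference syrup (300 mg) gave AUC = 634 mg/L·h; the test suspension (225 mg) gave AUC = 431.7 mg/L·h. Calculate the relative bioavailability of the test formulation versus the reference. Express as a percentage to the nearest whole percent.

F_rel = (AUC_test/D_test) / (AUC_ref/D_ref)
      = (431.7/225) / (634/300)
      = 1.91867 / 2.11333 = 0.9079 = 90.79%

F_rel = 91%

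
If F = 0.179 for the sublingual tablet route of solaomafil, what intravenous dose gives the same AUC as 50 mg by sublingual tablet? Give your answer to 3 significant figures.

Systemic exposure from an extravascular dose = F × D_ev, so the equivalent IV dose is F × D_ev.
D_iv = F × D_ev = 0.179 × 50 = 8.95 mg

D_iv = 8.95 mg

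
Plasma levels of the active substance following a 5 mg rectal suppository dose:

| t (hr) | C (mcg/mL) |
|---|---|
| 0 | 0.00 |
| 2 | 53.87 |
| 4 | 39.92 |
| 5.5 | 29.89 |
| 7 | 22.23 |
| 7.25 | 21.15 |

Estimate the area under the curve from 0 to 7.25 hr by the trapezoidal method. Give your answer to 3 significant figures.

Trapezoidal AUC_0→7.25:
  [0→2]: (0.00+53.87)/2 × 2 = 53.87
  [2→4]: (53.87+39.92)/2 × 2 = 93.79
  [4→5.5]: (39.92+29.89)/2 × 1.5 = 52.3575
  [5.5→7]: (29.89+22.23)/2 × 1.5 = 39.09
  [7→7.25]: (22.23+21.15)/2 × 0.25 = 5.4225
  Sum = 244.53 mcg/mL·hr

AUC = 245 mcg/mL·hr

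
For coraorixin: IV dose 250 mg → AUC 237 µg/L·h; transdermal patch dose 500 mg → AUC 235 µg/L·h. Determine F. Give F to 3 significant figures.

F = (AUC_ev / D_ev) / (AUC_iv / D_iv)
  = (235/500) / (237/250)
  = 0.47 / 0.948 = 0.4958

F = 0.496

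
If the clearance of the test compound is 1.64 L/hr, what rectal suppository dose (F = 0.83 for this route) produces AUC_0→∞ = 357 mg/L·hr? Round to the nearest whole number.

Dose = 705 mg

Dose = CL × AUC_0→∞ / F
     = 1.64 × 357 / 0.83 = 705.398 mg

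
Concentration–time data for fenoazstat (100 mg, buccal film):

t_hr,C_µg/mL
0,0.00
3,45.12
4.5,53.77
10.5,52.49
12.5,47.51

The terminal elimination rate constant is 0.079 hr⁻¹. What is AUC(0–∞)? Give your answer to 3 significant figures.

AUC = 1160 µg/mL·hr

Trapezoidal AUC_0→12.5:
  [0→3]: (0.00+45.12)/2 × 3 = 67.68
  [3→4.5]: (45.12+53.77)/2 × 1.5 = 74.1675
  [4.5→10.5]: (53.77+52.49)/2 × 6 = 318.78
  [10.5→12.5]: (52.49+47.51)/2 × 2 = 100.0
  Sum = 560.6275 µg/mL·hr
Extrapolated tail: C_last / k_e = 47.51 / 0.079 = 601.392
AUC_0→∞ = 560.6275 + 601.392 = 1162.0195 µg/mL·hr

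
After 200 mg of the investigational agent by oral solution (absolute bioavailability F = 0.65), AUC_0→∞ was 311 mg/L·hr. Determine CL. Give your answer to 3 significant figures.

CL = F × Dose / AUC_0→∞
   = 0.65 × 200 / 311 = 0.418006 L/hr

CL = 0.418 L/hr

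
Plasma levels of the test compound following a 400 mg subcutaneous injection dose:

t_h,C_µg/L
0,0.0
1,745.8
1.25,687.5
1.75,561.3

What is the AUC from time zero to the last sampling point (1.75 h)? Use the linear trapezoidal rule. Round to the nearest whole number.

AUC = 864 µg/L·h

Trapezoidal AUC_0→1.75:
  [0→1]: (0.0+745.8)/2 × 1 = 372.9
  [1→1.25]: (745.8+687.5)/2 × 0.25 = 179.1625
  [1.25→1.75]: (687.5+561.3)/2 × 0.5 = 312.2
  Sum = 864.2625 µg/L·h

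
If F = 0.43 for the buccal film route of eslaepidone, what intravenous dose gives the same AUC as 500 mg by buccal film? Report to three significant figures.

D_iv = 215 mg

Systemic exposure from an extravascular dose = F × D_ev, so the equivalent IV dose is F × D_ev.
D_iv = F × D_ev = 0.43 × 500 = 215 mg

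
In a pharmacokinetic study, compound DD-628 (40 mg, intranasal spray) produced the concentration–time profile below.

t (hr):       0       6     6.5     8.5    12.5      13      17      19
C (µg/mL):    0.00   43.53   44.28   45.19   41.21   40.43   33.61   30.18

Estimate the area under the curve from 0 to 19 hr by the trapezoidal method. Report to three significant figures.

Trapezoidal AUC_0→19:
  [0→6]: (0.00+43.53)/2 × 6 = 130.59
  [6→6.5]: (43.53+44.28)/2 × 0.5 = 21.9525
  [6.5→8.5]: (44.28+45.19)/2 × 2 = 89.47
  [8.5→12.5]: (45.19+41.21)/2 × 4 = 172.8
  [12.5→13]: (41.21+40.43)/2 × 0.5 = 20.41
  [13→17]: (40.43+33.61)/2 × 4 = 148.08
  [17→19]: (33.61+30.18)/2 × 2 = 63.79
  Sum = 647.0925 µg/mL·hr

AUC = 647 µg/mL·hr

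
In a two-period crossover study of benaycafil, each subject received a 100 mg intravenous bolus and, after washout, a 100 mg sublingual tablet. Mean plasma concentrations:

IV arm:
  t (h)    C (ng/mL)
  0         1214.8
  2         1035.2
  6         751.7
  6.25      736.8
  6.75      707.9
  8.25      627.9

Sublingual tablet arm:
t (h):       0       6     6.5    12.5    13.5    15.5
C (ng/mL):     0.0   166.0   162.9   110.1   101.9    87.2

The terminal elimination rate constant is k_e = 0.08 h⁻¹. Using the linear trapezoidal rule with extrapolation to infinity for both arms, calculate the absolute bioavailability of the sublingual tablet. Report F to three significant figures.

Trapezoidal AUC_0→8.25 (IV):
  [0→2]: (1214.8+1035.2)/2 × 2 = 2250.0
  [2→6]: (1035.2+751.7)/2 × 4 = 3573.8
  [6→6.25]: (751.7+736.8)/2 × 0.25 = 186.0625
  [6.25→6.75]: (736.8+707.9)/2 × 0.5 = 361.175
  [6.75→8.25]: (707.9+627.9)/2 × 1.5 = 1001.85
  Sum = 7372.8875 ng/mL·h
IV tail: 627.9/0.08 = 7848.750; AUC_iv,0→∞ = 7372.8875 + 7848.750 = 15221.6375 ng/mL·h
Trapezoidal AUC_0→15.5 (sublingual tablet):
  [0→6]: (0.0+166.0)/2 × 6 = 498.0
  [6→6.5]: (166.0+162.9)/2 × 0.5 = 82.225
  [6.5→12.5]: (162.9+110.1)/2 × 6 = 819.0
  [12.5→13.5]: (110.1+101.9)/2 × 1 = 106.0
  [13.5→15.5]: (101.9+87.2)/2 × 2 = 189.1
  Sum = 1694.325 ng/mL·h
sublingual tablet tail: 87.2/0.08 = 1090.000; AUC_ev,0→∞ = 1694.325 + 1090.000 = 2784.325 ng/mL·h
F = (AUC_ev/D_ev)/(AUC_iv/D_iv) = (2784.325/100)/(15221.6375/100) = 27.84325/152.216 = 0.1829

F = 0.183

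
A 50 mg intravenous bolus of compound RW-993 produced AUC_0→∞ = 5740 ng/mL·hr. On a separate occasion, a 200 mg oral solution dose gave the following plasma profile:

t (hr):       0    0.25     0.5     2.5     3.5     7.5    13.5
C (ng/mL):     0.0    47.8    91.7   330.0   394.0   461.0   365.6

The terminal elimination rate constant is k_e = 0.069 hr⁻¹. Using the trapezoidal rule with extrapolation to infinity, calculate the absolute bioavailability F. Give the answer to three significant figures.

Trapezoidal AUC_0→13.5 (oral solution):
  [0→0.25]: (0.0+47.8)/2 × 0.25 = 5.975
  [0.25→0.5]: (47.8+91.7)/2 × 0.25 = 17.4375
  [0.5→2.5]: (91.7+330.0)/2 × 2 = 421.7
  [2.5→3.5]: (330.0+394.0)/2 × 1 = 362.0
  [3.5→7.5]: (394.0+461.0)/2 × 4 = 1710.0
  [7.5→13.5]: (461.0+365.6)/2 × 6 = 2479.8
  Sum = 4996.9125 ng/mL·hr
Tail: C_last/k_e = 365.6/0.069 = 5298.551
AUC_0→∞ (oral solution) = 4996.9125 + 5298.551 = 10295.4635 ng/mL·hr
F = (AUC_ev/D_ev)/(AUC_iv/D_iv) = (10295.4635/200)/(5740/50) = 51.4773/114.8 = 0.4484

F = 0.448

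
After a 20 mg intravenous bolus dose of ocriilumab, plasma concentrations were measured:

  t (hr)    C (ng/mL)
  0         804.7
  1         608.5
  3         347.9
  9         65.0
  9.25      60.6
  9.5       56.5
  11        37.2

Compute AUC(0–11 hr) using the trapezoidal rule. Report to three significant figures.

Trapezoidal AUC_0→11:
  [0→1]: (804.7+608.5)/2 × 1 = 706.6
  [1→3]: (608.5+347.9)/2 × 2 = 956.4
  [3→9]: (347.9+65.0)/2 × 6 = 1238.7
  [9→9.25]: (65.0+60.6)/2 × 0.25 = 15.7
  [9.25→9.5]: (60.6+56.5)/2 × 0.25 = 14.6375
  [9.5→11]: (56.5+37.2)/2 × 1.5 = 70.275
  Sum = 3002.3125 ng/mL·hr

AUC = 3000 ng/mL·hr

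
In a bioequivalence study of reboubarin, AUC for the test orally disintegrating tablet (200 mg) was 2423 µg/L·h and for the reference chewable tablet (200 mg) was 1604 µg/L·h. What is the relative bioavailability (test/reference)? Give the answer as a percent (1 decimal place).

F_rel = (AUC_test/D_test) / (AUC_ref/D_ref)
      = (2423/200) / (1604/200)
      = 12.115 / 8.02 = 1.5106 = 151.06%

F_rel = 151.1%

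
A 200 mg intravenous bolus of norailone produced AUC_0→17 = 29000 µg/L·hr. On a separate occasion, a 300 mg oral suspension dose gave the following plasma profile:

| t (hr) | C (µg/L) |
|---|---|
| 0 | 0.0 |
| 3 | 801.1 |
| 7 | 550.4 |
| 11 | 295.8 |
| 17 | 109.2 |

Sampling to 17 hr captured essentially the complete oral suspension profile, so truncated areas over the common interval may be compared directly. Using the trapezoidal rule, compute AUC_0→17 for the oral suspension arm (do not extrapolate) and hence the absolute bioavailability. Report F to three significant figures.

Trapezoidal AUC_0→17 (oral suspension):
  [0→3]: (0.0+801.1)/2 × 3 = 1201.65
  [3→7]: (801.1+550.4)/2 × 4 = 2703.0
  [7→11]: (550.4+295.8)/2 × 4 = 1692.4
  [11→17]: (295.8+109.2)/2 × 6 = 1215.0
  Sum = 6812.05 µg/L·hr
F = (AUC_ev/D_ev)/(AUC_iv/D_iv) = (6812.05/300)/(29000/200) = 22.7068/145 = 0.1566

F = 0.157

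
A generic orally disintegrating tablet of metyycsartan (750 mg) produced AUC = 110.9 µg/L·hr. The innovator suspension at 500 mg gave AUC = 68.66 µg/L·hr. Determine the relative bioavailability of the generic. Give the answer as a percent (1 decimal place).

F_rel = (AUC_test/D_test) / (AUC_ref/D_ref)
      = (110.9/750) / (68.66/500)
      = 0.147867 / 0.13732 = 1.0768 = 107.68%

F_rel = 107.7%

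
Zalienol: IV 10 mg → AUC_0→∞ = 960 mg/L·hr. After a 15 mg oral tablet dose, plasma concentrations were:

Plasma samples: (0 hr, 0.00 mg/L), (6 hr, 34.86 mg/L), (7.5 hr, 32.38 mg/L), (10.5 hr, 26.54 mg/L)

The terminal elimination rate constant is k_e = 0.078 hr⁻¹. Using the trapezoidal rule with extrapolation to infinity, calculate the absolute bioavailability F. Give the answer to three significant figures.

F = 0.405

Trapezoidal AUC_0→10.5 (oral tablet):
  [0→6]: (0.00+34.86)/2 × 6 = 104.58
  [6→7.5]: (34.86+32.38)/2 × 1.5 = 50.43
  [7.5→10.5]: (32.38+26.54)/2 × 3 = 88.38
  Sum = 243.39 mg/L·hr
Tail: C_last/k_e = 26.54/0.078 = 340.256
AUC_0→∞ (oral tablet) = 243.39 + 340.256 = 583.646 mg/L·hr
F = (AUC_ev/D_ev)/(AUC_iv/D_iv) = (583.646/15)/(960/10) = 38.9097/96 = 0.4053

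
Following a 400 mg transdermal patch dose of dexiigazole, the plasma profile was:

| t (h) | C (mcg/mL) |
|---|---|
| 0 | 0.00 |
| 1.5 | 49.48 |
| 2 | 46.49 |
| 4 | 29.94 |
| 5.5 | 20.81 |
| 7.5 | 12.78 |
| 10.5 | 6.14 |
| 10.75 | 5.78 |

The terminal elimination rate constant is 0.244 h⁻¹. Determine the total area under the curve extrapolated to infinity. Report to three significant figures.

AUC = 263 mcg/mL·h

Trapezoidal AUC_0→10.75:
  [0→1.5]: (0.00+49.48)/2 × 1.5 = 37.11
  [1.5→2]: (49.48+46.49)/2 × 0.5 = 23.9925
  [2→4]: (46.49+29.94)/2 × 2 = 76.43
  [4→5.5]: (29.94+20.81)/2 × 1.5 = 38.0625
  [5.5→7.5]: (20.81+12.78)/2 × 2 = 33.59
  [7.5→10.5]: (12.78+6.14)/2 × 3 = 28.38
  [10.5→10.75]: (6.14+5.78)/2 × 0.25 = 1.49
  Sum = 239.055 mcg/mL·h
Extrapolated tail: C_last / k_e = 5.78 / 0.244 = 23.689
AUC_0→∞ = 239.055 + 23.689 = 262.744 mcg/mL·h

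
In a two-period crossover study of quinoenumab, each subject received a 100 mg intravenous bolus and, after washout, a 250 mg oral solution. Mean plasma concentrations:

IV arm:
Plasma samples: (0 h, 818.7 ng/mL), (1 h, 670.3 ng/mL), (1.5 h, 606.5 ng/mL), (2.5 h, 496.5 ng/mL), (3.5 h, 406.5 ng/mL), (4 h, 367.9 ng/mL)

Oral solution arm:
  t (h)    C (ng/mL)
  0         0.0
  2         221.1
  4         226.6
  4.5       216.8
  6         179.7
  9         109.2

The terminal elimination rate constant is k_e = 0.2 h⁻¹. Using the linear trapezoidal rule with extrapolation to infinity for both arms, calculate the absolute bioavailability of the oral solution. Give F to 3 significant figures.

Trapezoidal AUC_0→4 (IV):
  [0→1]: (818.7+670.3)/2 × 1 = 744.5
  [1→1.5]: (670.3+606.5)/2 × 0.5 = 319.2
  [1.5→2.5]: (606.5+496.5)/2 × 1 = 551.5
  [2.5→3.5]: (496.5+406.5)/2 × 1 = 451.5
  [3.5→4]: (406.5+367.9)/2 × 0.5 = 193.6
  Sum = 2260.3 ng/mL·h
IV tail: 367.9/0.2 = 1839.500; AUC_iv,0→∞ = 2260.3 + 1839.500 = 4099.8 ng/mL·h
Trapezoidal AUC_0→9 (oral solution):
  [0→2]: (0.0+221.1)/2 × 2 = 221.1
  [2→4]: (221.1+226.6)/2 × 2 = 447.7
  [4→4.5]: (226.6+216.8)/2 × 0.5 = 110.85
  [4.5→6]: (216.8+179.7)/2 × 1.5 = 297.375
  [6→9]: (179.7+109.2)/2 × 3 = 433.35
  Sum = 1510.375 ng/mL·h
oral solution tail: 109.2/0.2 = 546.000; AUC_ev,0→∞ = 1510.375 + 546.000 = 2056.375 ng/mL·h
F = (AUC_ev/D_ev)/(AUC_iv/D_iv) = (2056.375/250)/(4099.8/100) = 8.2255/40.998 = 0.2006

F = 0.201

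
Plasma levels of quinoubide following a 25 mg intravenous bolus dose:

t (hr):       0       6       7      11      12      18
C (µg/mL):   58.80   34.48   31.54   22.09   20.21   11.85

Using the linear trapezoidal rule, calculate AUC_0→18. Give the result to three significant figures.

Trapezoidal AUC_0→18:
  [0→6]: (58.80+34.48)/2 × 6 = 279.84
  [6→7]: (34.48+31.54)/2 × 1 = 33.01
  [7→11]: (31.54+22.09)/2 × 4 = 107.26
  [11→12]: (22.09+20.21)/2 × 1 = 21.15
  [12→18]: (20.21+11.85)/2 × 6 = 96.18
  Sum = 537.44 µg/mL·hr

AUC = 537 µg/mL·hr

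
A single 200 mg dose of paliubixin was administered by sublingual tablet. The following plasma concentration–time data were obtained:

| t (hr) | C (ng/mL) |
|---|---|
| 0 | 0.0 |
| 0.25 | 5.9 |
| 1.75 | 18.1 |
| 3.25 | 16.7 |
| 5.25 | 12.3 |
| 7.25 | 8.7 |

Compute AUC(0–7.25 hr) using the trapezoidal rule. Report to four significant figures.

Trapezoidal AUC_0→7.25:
  [0→0.25]: (0.0+5.9)/2 × 0.25 = 0.7375
  [0.25→1.75]: (5.9+18.1)/2 × 1.5 = 18.0
  [1.75→3.25]: (18.1+16.7)/2 × 1.5 = 26.1
  [3.25→5.25]: (16.7+12.3)/2 × 2 = 29.0
  [5.25→7.25]: (12.3+8.7)/2 × 2 = 21.0
  Sum = 94.8375 ng/mL·hr

AUC = 94.84 ng/mL·hr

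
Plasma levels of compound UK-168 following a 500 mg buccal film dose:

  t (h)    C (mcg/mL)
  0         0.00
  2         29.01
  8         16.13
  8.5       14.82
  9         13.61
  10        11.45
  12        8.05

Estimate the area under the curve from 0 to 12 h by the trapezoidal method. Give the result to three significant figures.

Trapezoidal AUC_0→12:
  [0→2]: (0.00+29.01)/2 × 2 = 29.01
  [2→8]: (29.01+16.13)/2 × 6 = 135.42
  [8→8.5]: (16.13+14.82)/2 × 0.5 = 7.7375
  [8.5→9]: (14.82+13.61)/2 × 0.5 = 7.1075
  [9→10]: (13.61+11.45)/2 × 1 = 12.53
  [10→12]: (11.45+8.05)/2 × 2 = 19.5
  Sum = 211.305 mcg/mL·h

AUC = 211 mcg/mL·h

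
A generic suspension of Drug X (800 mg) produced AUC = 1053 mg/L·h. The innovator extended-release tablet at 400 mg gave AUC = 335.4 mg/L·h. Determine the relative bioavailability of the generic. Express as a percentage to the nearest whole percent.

F_rel = 157%

F_rel = (AUC_test/D_test) / (AUC_ref/D_ref)
      = (1053/800) / (335.4/400)
      = 1.31625 / 0.8385 = 1.5698 = 156.98%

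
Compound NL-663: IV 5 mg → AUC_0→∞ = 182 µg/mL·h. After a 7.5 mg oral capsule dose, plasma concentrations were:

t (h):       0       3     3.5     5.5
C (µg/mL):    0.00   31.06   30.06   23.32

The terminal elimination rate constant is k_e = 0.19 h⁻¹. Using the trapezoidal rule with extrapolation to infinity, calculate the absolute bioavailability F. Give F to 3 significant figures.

F = 0.872

Trapezoidal AUC_0→5.5 (oral capsule):
  [0→3]: (0.00+31.06)/2 × 3 = 46.59
  [3→3.5]: (31.06+30.06)/2 × 0.5 = 15.28
  [3.5→5.5]: (30.06+23.32)/2 × 2 = 53.38
  Sum = 115.25 µg/mL·h
Tail: C_last/k_e = 23.32/0.19 = 122.737
AUC_0→∞ (oral capsule) = 115.25 + 122.737 = 237.987 µg/mL·h
F = (AUC_ev/D_ev)/(AUC_iv/D_iv) = (237.987/7.5)/(182/5) = 31.7316/36.4 = 0.8717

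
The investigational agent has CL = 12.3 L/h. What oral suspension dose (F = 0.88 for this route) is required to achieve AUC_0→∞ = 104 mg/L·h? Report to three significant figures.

Dose = CL × AUC_0→∞ / F
     = 12.3 × 104 / 0.88 = 1453.64 mg

Dose = 1450 mg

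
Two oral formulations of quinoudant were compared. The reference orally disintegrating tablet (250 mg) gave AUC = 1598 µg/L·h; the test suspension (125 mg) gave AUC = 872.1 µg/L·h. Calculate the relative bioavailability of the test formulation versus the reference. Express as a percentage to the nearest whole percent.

F_rel = (AUC_test/D_test) / (AUC_ref/D_ref)
      = (872.1/125) / (1598/250)
      = 6.9768 / 6.392 = 1.0915 = 109.15%

F_rel = 109%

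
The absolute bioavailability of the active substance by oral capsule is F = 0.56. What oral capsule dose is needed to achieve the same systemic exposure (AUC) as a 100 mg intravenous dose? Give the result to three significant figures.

D_oral = 179 mg

For equal systemic exposure: F × D_ev = D_iv
D_ev = D_iv / F = 100 / 0.56 = 178.571 mg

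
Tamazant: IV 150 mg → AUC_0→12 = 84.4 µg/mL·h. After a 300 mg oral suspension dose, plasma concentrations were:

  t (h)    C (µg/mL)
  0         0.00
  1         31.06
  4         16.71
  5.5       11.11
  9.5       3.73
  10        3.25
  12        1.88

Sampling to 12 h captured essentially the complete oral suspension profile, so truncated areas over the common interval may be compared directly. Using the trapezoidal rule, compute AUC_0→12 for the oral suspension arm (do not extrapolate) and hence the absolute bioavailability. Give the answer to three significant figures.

F = 0.857

Trapezoidal AUC_0→12 (oral suspension):
  [0→1]: (0.00+31.06)/2 × 1 = 15.53
  [1→4]: (31.06+16.71)/2 × 3 = 71.655
  [4→5.5]: (16.71+11.11)/2 × 1.5 = 20.865
  [5.5→9.5]: (11.11+3.73)/2 × 4 = 29.68
  [9.5→10]: (3.73+3.25)/2 × 0.5 = 1.745
  [10→12]: (3.25+1.88)/2 × 2 = 5.13
  Sum = 144.605 µg/mL·h
F = (AUC_ev/D_ev)/(AUC_iv/D_iv) = (144.605/300)/(84.4/150) = 0.482017/0.562667 = 0.8567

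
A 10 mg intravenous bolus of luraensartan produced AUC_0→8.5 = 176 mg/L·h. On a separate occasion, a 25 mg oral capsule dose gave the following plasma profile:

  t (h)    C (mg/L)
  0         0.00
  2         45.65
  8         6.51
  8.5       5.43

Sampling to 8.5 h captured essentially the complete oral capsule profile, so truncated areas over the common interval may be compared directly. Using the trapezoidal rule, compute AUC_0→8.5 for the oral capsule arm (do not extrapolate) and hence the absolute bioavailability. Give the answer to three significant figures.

Trapezoidal AUC_0→8.5 (oral capsule):
  [0→2]: (0.00+45.65)/2 × 2 = 45.65
  [2→8]: (45.65+6.51)/2 × 6 = 156.48
  [8→8.5]: (6.51+5.43)/2 × 0.5 = 2.985
  Sum = 205.115 mg/L·h
F = (AUC_ev/D_ev)/(AUC_iv/D_iv) = (205.115/25)/(176/10) = 8.2046/17.6 = 0.4662

F = 0.466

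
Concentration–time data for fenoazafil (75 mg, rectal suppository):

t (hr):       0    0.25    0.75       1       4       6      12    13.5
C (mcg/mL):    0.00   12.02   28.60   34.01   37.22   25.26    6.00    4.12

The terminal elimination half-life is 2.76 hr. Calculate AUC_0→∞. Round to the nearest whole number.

Trapezoidal AUC_0→13.5:
  [0→0.25]: (0.00+12.02)/2 × 0.25 = 1.5025
  [0.25→0.75]: (12.02+28.60)/2 × 0.5 = 10.155
  [0.75→1]: (28.60+34.01)/2 × 0.25 = 7.82625
  [1→4]: (34.01+37.22)/2 × 3 = 106.845
  [4→6]: (37.22+25.26)/2 × 2 = 62.48
  [6→12]: (25.26+6.00)/2 × 6 = 93.78
  [12→13.5]: (6.00+4.12)/2 × 1.5 = 7.59
  Sum = 290.17875 mcg/mL·hr
k_e = ln2 / t½ = 0.693147 / 2.76 = 0.2511 hr^-1
Extrapolated tail: C_last / k_e = 4.12 / 0.2511 = 16.408
AUC_0→∞ = 290.17875 + 16.408 = 306.58675 mcg/mL·hr

AUC = 307 mcg/mL·hr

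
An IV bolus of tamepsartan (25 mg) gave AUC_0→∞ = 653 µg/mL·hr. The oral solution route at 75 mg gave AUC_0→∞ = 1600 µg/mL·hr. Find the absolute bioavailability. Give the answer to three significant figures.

F = 0.817

F = (AUC_ev / D_ev) / (AUC_iv / D_iv)
  = (1600/75) / (653/25)
  = 21.3333 / 26.12 = 0.8167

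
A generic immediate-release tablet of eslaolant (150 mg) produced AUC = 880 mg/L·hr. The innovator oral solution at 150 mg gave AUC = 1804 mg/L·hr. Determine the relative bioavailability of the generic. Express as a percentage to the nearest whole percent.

F_rel = 49%

F_rel = (AUC_test/D_test) / (AUC_ref/D_ref)
      = (880/150) / (1804/150)
      = 5.86667 / 12.0267 = 0.4878 = 48.78%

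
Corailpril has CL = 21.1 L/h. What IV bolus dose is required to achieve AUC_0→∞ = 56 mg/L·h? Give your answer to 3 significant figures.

Dose_iv = CL × AUC_0→∞
     = 21.1 × 56 = 1181.6 mg

Dose = 1180 mg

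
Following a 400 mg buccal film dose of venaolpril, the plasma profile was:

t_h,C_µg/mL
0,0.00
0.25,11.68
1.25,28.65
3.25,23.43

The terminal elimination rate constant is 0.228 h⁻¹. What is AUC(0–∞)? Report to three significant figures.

Trapezoidal AUC_0→3.25:
  [0→0.25]: (0.00+11.68)/2 × 0.25 = 1.46
  [0.25→1.25]: (11.68+28.65)/2 × 1 = 20.165
  [1.25→3.25]: (28.65+23.43)/2 × 2 = 52.08
  Sum = 73.705 µg/mL·h
Extrapolated tail: C_last / k_e = 23.43 / 0.228 = 102.763
AUC_0→∞ = 73.705 + 102.763 = 176.468 µg/mL·h

AUC = 176 µg/mL·h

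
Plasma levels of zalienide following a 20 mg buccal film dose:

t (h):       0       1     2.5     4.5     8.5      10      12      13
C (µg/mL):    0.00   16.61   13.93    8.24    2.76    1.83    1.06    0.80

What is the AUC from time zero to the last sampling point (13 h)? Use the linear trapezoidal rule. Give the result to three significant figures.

Trapezoidal AUC_0→13:
  [0→1]: (0.00+16.61)/2 × 1 = 8.305
  [1→2.5]: (16.61+13.93)/2 × 1.5 = 22.905
  [2.5→4.5]: (13.93+8.24)/2 × 2 = 22.17
  [4.5→8.5]: (8.24+2.76)/2 × 4 = 22.0
  [8.5→10]: (2.76+1.83)/2 × 1.5 = 3.4425
  [10→12]: (1.83+1.06)/2 × 2 = 2.89
  [12→13]: (1.06+0.80)/2 × 1 = 0.93
  Sum = 82.6425 µg/mL·h

AUC = 82.6 µg/mL·h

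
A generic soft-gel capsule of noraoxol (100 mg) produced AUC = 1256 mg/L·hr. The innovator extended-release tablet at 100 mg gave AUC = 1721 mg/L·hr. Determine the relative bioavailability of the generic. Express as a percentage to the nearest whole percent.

F_rel = (AUC_test/D_test) / (AUC_ref/D_ref)
      = (1256/100) / (1721/100)
      = 12.56 / 17.21 = 0.7298 = 72.98%

F_rel = 73%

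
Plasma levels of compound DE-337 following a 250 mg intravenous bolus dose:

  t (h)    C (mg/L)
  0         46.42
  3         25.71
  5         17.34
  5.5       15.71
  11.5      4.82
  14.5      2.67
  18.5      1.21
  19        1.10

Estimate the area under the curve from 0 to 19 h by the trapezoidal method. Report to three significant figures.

Trapezoidal AUC_0→19:
  [0→3]: (46.42+25.71)/2 × 3 = 108.195
  [3→5]: (25.71+17.34)/2 × 2 = 43.05
  [5→5.5]: (17.34+15.71)/2 × 0.5 = 8.2625
  [5.5→11.5]: (15.71+4.82)/2 × 6 = 61.59
  [11.5→14.5]: (4.82+2.67)/2 × 3 = 11.235
  [14.5→18.5]: (2.67+1.21)/2 × 4 = 7.76
  [18.5→19]: (1.21+1.10)/2 × 0.5 = 0.5775
  Sum = 240.67 mg/L·h

AUC = 241 mg/L·h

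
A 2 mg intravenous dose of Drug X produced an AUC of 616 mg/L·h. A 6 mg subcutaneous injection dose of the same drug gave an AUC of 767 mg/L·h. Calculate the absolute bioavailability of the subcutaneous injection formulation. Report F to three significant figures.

F = (AUC_ev / D_ev) / (AUC_iv / D_iv)
  = (767/6) / (616/2)
  = 127.833 / 308 = 0.4150

F = 0.415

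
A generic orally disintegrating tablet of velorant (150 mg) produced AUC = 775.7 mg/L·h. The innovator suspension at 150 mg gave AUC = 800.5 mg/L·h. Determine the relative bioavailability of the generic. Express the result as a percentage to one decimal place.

F_rel = 96.9%

F_rel = (AUC_test/D_test) / (AUC_ref/D_ref)
      = (775.7/150) / (800.5/150)
      = 5.17133 / 5.33667 = 0.9690 = 96.90%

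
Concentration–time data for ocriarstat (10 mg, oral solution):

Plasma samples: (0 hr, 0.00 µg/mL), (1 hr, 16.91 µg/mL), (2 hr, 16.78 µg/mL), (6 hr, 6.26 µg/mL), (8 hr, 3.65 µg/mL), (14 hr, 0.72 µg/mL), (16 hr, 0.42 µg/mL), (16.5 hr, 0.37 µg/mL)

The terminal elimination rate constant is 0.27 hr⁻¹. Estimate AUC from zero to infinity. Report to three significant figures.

Trapezoidal AUC_0→16.5:
  [0→1]: (0.00+16.91)/2 × 1 = 8.455
  [1→2]: (16.91+16.78)/2 × 1 = 16.845
  [2→6]: (16.78+6.26)/2 × 4 = 46.08
  [6→8]: (6.26+3.65)/2 × 2 = 9.91
  [8→14]: (3.65+0.72)/2 × 6 = 13.11
  [14→16]: (0.72+0.42)/2 × 2 = 1.14
  [16→16.5]: (0.42+0.37)/2 × 0.5 = 0.1975
  Sum = 95.7375 µg/mL·hr
Extrapolated tail: C_last / k_e = 0.37 / 0.27 = 1.370
AUC_0→∞ = 95.7375 + 1.370 = 97.1075 µg/mL·hr

AUC = 97.1 µg/mL·hr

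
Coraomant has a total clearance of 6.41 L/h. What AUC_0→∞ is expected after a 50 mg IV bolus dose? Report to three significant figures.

AUC = 7.80 mg/L·h

AUC_0→∞ = Dose_iv / CL
        = 50 / 6.41 = 7.80031 mg/L·h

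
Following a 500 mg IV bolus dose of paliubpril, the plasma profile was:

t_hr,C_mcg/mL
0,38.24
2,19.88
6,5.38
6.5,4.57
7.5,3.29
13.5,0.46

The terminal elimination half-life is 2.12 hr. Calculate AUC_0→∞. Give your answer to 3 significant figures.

Trapezoidal AUC_0→13.5:
  [0→2]: (38.24+19.88)/2 × 2 = 58.12
  [2→6]: (19.88+5.38)/2 × 4 = 50.52
  [6→6.5]: (5.38+4.57)/2 × 0.5 = 2.4875
  [6.5→7.5]: (4.57+3.29)/2 × 1 = 3.93
  [7.5→13.5]: (3.29+0.46)/2 × 6 = 11.25
  Sum = 126.3075 mcg/mL·hr
k_e = ln2 / t½ = 0.693147 / 2.12 = 0.3270 hr^-1
Extrapolated tail: C_last / k_e = 0.46 / 0.327 = 1.407
AUC_0→∞ = 126.3075 + 1.407 = 127.7145 mcg/mL·hr

AUC = 128 mcg/mL·hr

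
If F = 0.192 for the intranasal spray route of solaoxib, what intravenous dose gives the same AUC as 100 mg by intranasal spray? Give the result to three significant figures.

Systemic exposure from an extravascular dose = F × D_ev, so the equivalent IV dose is F × D_ev.
D_iv = F × D_ev = 0.192 × 100 = 19.2 mg

D_iv = 19.2 mg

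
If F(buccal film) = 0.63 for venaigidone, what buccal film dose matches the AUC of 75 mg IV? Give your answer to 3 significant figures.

For equal systemic exposure: F × D_ev = D_iv
D_ev = D_iv / F = 75 / 0.63 = 119.048 mg

D_buccal = 119 mg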